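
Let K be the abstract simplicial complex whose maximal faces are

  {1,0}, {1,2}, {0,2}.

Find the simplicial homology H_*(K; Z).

H_0 ≅ Z,  H_1 ≅ Z.

We work with the vertex ordering 0 < 1 < 2. The simplices of K, each written with vertices in increasing order, are:

  0-simplices (3): [0], [1], [2]
  1-simplices (3): [0,1], [0,2], [1,2]

Hence C_0 ≅ Z^3, C_1 ≅ Z^3.

The boundary map ∂_1: C_1 → C_0 maps an edge to its endpoints' difference, ∂[p,q] = q − p. For instance
  ∂[0,2] = [2] − [0].
This gives a 3×3 integer matrix of rank 2; reducing to Smith normal form yields diagonal entries (1,1).

Computing H_k = (kernel of ∂_k) / (image of ∂_{k+1}):

  H_0: rank C_0 − rank ∂_1 = 3 − 2 = 1, and the invariant factors of ∂_1 are all 1, so H_0 = Z.
  H_1: rank ker ∂_1 − rank ∂_2 = (3 − 2) − 0 = 1, and there is no ∂_2, so H_1 = Z.

As a check, the Euler characteristic is 3 − 3 = 0, which agrees with 1 − 1 = 0.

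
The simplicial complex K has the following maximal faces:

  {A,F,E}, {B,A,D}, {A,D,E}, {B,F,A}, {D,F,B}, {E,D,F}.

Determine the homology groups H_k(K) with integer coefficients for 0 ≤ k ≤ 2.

H_0 ≅ Z,  H_1 = 0,  H_2 ≅ Z.

Take the total order A < B < D < E < F on the vertex set. Then K (dimension 2) consists of the simplices:

  0-simplices (5): A, B, D, E, F
  1-simplices (9): AB, AD, AE, AF, BD, BF, DE, DF, EF
  2-simplices (6): ABD, ABF, ADE, AEF, BDF, DEF

Hence C_0 ≅ Z^5, C_1 ≅ Z^9, C_2 ≅ Z^6.

The boundary map ∂_1: C_1 → C_0 maps an edge to its endpoints' difference, ∂[p,q] = q − p. For instance
  ∂BF = F − B.
As a 5×9 matrix over Z this has rank 4, with invariant factors (1,1,1,1).

Boundary ∂_2: C_2 → C_1 acts by ∂[p,q,r] = [q,r] − [p,r] + [p,q]. For instance
  ∂ABF = BF − AF + AB,
  ∂BDF = DF − BF + BD.
The 9×6 boundary matrix has rank 5 and Smith normal form diag(1,1,1,1,1).

From H_k ≅ ker(∂_k) / im(∂_{k+1}) we obtain:

  H_0: rank C_0 − rank ∂_1 = 5 − 4 = 1, and the invariant factors of ∂_1 are all 1, so H_0 = Z.
  H_1: rank ker ∂_1 − rank ∂_2 = (9 − 4) − 5 = 0, and the invariant factors of ∂_2 are all 1, so H_1 = 0.
  H_2: rank ker ∂_2 − rank ∂_3 = (6 − 5) − 0 = 1, and there is no ∂_3, so H_2 = Z.

As a check, the Euler characteristic is 5 − 9 + 6 = 2, which agrees with 1 − 0 + 1 = 2.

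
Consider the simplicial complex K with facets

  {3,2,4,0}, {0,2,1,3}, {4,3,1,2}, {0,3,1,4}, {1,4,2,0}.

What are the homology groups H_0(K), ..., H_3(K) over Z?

H_0 = Z,  H_1 = 0,  H_2 = 0,  H_3 = Z.

K has 5 vertices, 10 edges, 10 triangles, 5 3-simplices.
rank ∂_0 = 0, rank ∂_1 = 4 ⇒ b_0 = 5 − 0 − 4 = 1; all invariant factors of ∂_1 are 1 so no torsion. So H_0 = Z.
rank ∂_1 = 4, rank ∂_2 = 6 ⇒ b_1 = 10 − 4 − 6 = 0; all invariant factors of ∂_2 are 1 so no torsion. So H_1 = 0.
rank ∂_2 = 6, rank ∂_3 = 4 ⇒ b_2 = 10 − 6 − 4 = 0; all invariant factors of ∂_3 are 1 so no torsion. So H_2 = 0.
rank ∂_3 = 4, rank ∂_4 = 0 ⇒ b_3 = 5 − 4 − 0 = 1. So H_3 = Z.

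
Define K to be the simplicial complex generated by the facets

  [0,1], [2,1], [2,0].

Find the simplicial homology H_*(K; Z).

H_0 ≅ Z,  H_1 ≅ Z.

Take the total order 0 < 1 < 2 on the vertex set. Then K (dimension 1) consists of the simplices:

  0-simplices (3): [0], [1], [2]
  1-simplices (3): [0,1], [0,2], [1,2]

so the chain groups are C_0 ≅ Z^3, C_1 ≅ Z^3.

Boundary ∂_1: C_1 → C_0 maps an edge to its endpoints' difference, ∂[p,q] = q − p.
The 3×3 boundary matrix has rank 2 and Smith normal form diag(1,1).

From H_k ≅ ker(∂_k) / im(∂_{k+1}) we obtain:

  H_0: rank C_0 − rank ∂_1 = 3 − 2 = 1, and the invariant factors of ∂_1 are all 1, so H_0 ≅ Z.
  H_1: rank ker ∂_1 − rank ∂_2 = (3 − 2) − 0 = 1, and there is no ∂_2, so H_1 ≅ Z.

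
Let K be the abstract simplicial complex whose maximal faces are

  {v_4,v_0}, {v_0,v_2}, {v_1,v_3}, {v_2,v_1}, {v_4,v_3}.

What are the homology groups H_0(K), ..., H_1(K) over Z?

H_0 = Z,  H_1 = Z.

Take the total order v_0 < v_1 < v_2 < v_3 < v_4 on the vertex set. Then K (dimension 1) consists of the simplices:

  0-simplices (5): [v_0], [v_1], [v_2], [v_3], [v_4]
  1-simplices (5): [v_0,v_2], [v_0,v_4], [v_1,v_2], [v_1,v_3], [v_3,v_4]

Hence C_0 ≅ Z^5, C_1 ≅ Z^5.

∂_1: C_1 → C_0 sends each edge [p,q] (with p < q) to q − p. For instance
  ∂[v_1,v_2] = [v_2] − [v_1].
The resulting 5×5 matrix has rank 4, and its Smith normal form has invariant factors (1,1,1,1).

Now H_k = ker ∂_k / im ∂_{k+1}, so:

  H_0: rank C_0 − rank ∂_1 = 5 − 4 = 1, and the invariant factors of ∂_1 are all 1, so H_0 = Z.
  H_1: rank ker ∂_1 − rank ∂_2 = (5 − 4) − 0 = 1, and there is no ∂_2, so H_1 = Z.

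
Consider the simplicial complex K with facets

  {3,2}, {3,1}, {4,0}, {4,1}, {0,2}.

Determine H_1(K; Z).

K has 5 vertices, 5 edges.
rank ∂_1 = 4, rank ∂_2 = 0 ⇒ b_1 = 5 − 4 − 0 = 1. So H_1 ≅ Z.

H_1 = Z.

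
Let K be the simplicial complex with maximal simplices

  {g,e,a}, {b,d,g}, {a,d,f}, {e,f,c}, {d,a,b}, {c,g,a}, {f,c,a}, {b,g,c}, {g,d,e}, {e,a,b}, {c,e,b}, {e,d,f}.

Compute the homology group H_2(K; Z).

Fix the vertex order a < b < c < d < e < f < g and write every simplex with vertices in increasing order. Then dim K = 2 and the simplices of K are:

  0-simplices (7): a, b, c, d, e, f, g
  1-simplices (18): ab, ac, ad, ae, af, ag, bc, bd, be, bg, ce, cf, cg, de, df, dg, ef, eg
  2-simplices (12): abd, abe, acf, acg, adf, aeg, bce, bcg, bdg, cef, def, deg

giving chain groups C_0 ≅ Z^7, C_1 ≅ Z^18, C_2 ≅ Z^12.

Boundary ∂_1: C_1 → C_0 maps an edge to its endpoints' difference, ∂[p,q] = q − p. For instance
  ∂be = e − b.
This gives a 7×18 integer matrix of rank 6; reducing to Smith normal form yields diagonal entries (1,1,1,1,1,1).

∂_2: C_2 → C_1 acts by ∂[p,q,r] = [q,r] − [p,r] + [p,q]. For instance
  ∂aeg = eg − ag + ae,
  ∂adf = df − af + ad.
As a 18×12 matrix over Z this has rank 12, with invariant factors (1,1,1,1,1,1,1,1,1,1,1,2).

Reading off H_k = ker ∂_k / im ∂_{k+1}:

  H_2: rank ker ∂_2 − rank ∂_3 = (12 − 12) − 0 = 0, and there is no ∂_3, so H_2 ≅ 0.

H_2 ≅ 0.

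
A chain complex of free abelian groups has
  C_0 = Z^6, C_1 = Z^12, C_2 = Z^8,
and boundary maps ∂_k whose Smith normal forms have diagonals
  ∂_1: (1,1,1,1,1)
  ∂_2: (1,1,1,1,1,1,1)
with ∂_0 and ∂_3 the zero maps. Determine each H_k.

H_0: b_0 = 6 − 0 − 5 = 1; torsion from ∂_1 factors > 1: none. So H_0 ≅ Z.
H_1: b_1 = 12 − 5 − 7 = 0; torsion from ∂_2 factors > 1: none. So H_1 ≅ 0.
H_2: b_2 = 8 − 7 − 0 = 1; torsion from ∂_3 factors > 1: none. So H_2 ≅ Z.

H_0 ≅ Z,  H_1 = 0,  H_2 ≅ Z.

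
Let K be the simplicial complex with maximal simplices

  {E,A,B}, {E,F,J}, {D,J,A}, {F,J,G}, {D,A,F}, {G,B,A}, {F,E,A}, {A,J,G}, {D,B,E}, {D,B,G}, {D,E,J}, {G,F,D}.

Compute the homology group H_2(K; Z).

We work with the vertex ordering A < B < D < E < F < G < J. The simplices of K, each written with vertices in increasing order, are:

  0-simplices (7): A, B, D, E, F, G, J
  1-simplices (18): AB, AD, AE, AF, AG, AJ, BD, BE, BG, DE, DF, DG, DJ, EF, EJ, FG, FJ, GJ
  2-simplices (12): ABE, ABG, ADF, ADJ, AEF, AGJ, BDE, BDG, DEJ, DFG, EFJ, FGJ

Hence C_0 ≅ Z^7, C_1 ≅ Z^18, C_2 ≅ Z^12.

Boundary ∂_1: C_1 → C_0 maps an edge to its endpoints' difference, ∂[p,q] = q − p.
This gives a 7×18 integer matrix of rank 6; reducing to Smith normal form yields diagonal entries (1,1,1,1,1,1).

Boundary ∂_2: C_2 → C_1 maps a triangle to the signed sum of its edges. For instance
  ∂DEJ = EJ − DJ + DE,
  ∂EFJ = FJ − EJ + EF.
The resulting 18×12 matrix has rank 12, and its Smith normal form has invariant factors (1,1,1,1,1,1,1,1,1,1,1,2).

Now H_k = ker ∂_k / im ∂_{k+1}, so:

  H_2: rank ker ∂_2 − rank ∂_3 = (12 − 12) − 0 = 0, and there is no ∂_3, so H_2 ≅ 0.

H_2 ≅ 0.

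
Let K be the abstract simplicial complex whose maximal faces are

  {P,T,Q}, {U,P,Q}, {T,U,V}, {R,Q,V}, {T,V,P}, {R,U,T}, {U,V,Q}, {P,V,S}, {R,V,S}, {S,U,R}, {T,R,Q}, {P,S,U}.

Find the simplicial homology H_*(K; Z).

Take the total order P < Q < R < S < T < U < V on the vertex set. Then K (dimension 2) consists of the simplices:

  0-simplices (7): P, Q, R, S, T, U, V
  1-simplices (18): PQ, PS, PT, PU, PV, QR, QT, QU, QV, RS, RT, RU, RV, SU, SV, TU, TV, UV
  2-simplices (12): PQT, PQU, PSU, PSV, PTV, QRT, QRV, QUV, RSU, RSV, RTU, TUV

giving chain groups C_0 ≅ Z^7, C_1 ≅ Z^18, C_2 ≅ Z^12.

Boundary ∂_1: C_1 → C_0 maps an edge to its endpoints' difference, ∂[p,q] = q − p.
As a 7×18 matrix over Z this has rank 6, with invariant factors (1,1,1,1,1,1).

The boundary map ∂_2: C_2 → C_1 acts by ∂[p,q,r] = [q,r] − [p,r] + [p,q]. For instance
  ∂RTU = TU − RU + RT,
  ∂QRT = RT − QT + QR.
This gives a 18×12 integer matrix of rank 12; reducing to Smith normal form yields diagonal entries (1,1,1,1,1,1,1,1,1,1,1,2).

Reading off H_k = ker ∂_k / im ∂_{k+1}:

  H_0: rank C_0 − rank ∂_1 = 7 − 6 = 1, and the invariant factors of ∂_1 are all 1, so H_0 ≅ Z.
  H_1: rank ker ∂_1 − rank ∂_2 = (18 − 6) − 12 = 0, and ∂_2 has invariant factor 2 > 1, so H_1 ≅ Z/2Z.
  H_2: rank ker ∂_2 − rank ∂_3 = (12 − 12) − 0 = 0, and there is no ∂_3, so H_2 ≅ 0.

H_0 ≅ Z,  H_1 ≅ Z/2Z,  H_2 = 0.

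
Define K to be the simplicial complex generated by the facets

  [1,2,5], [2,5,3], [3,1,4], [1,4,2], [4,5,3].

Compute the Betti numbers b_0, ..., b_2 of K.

b_0 = 1, b_1 = 1, b_2 = 0.

Order the vertices as 1 < 2 < 3 < 4 < 5. Listing each simplex with vertices in this order, K has dimension 2 with simplices:

  0-simplices (5): [1], [2], [3], [4], [5]
  1-simplices (10): [1,2], [1,3], [1,4], [1,5], [2,3], [2,4], [2,5], [3,4], [3,5], [4,5]
  2-simplices (5): [1,2,4], [1,2,5], [1,3,4], [2,3,5], [3,4,5]

giving chain groups C_0 ≅ Z^5, C_1 ≅ Z^10, C_2 ≅ Z^5.

The boundary map ∂_1: C_1 → C_0 maps an edge to its endpoints' difference, ∂[p,q] = q − p.
The resulting 5×10 matrix has rank 4, and its Smith normal form has invariant factors (1,1,1,1).

∂_2: C_2 → C_1 maps a triangle to the signed sum of its edges. For instance
  ∂[1,2,4] = [2,4] − [1,4] + [1,2],
  ∂[1,3,4] = [3,4] − [1,4] + [1,3].
As a 10×5 matrix over Z this has rank 5, with invariant factors (1,1,1,1,1).

Reading off H_k = ker ∂_k / im ∂_{k+1}:

  H_0: rank C_0 − rank ∂_1 = 5 − 4 = 1, and the invariant factors of ∂_1 are all 1, so H_0 ≅ Z.
  H_1: rank ker ∂_1 − rank ∂_2 = (10 − 4) − 5 = 1, and the invariant factors of ∂_2 are all 1, so H_1 ≅ Z.
  H_2: rank ker ∂_2 − rank ∂_3 = (5 − 5) − 0 = 0, and there is no ∂_3, so H_2 ≅ 0.

Hence the Betti numbers are b_0 = 1, b_1 = 1, b_2 = 0.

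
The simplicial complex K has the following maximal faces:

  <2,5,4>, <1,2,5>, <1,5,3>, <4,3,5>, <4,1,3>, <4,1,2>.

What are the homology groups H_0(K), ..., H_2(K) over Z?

Order the vertices as 1 < 2 < 3 < 4 < 5. Listing each simplex with vertices in this order, K has dimension 2 with simplices:

  0-simplices (5): [1], [2], [3], [4], [5]
  1-simplices (9): [1,2], [1,3], [1,4], [1,5], [2,4], [2,5], [3,4], [3,5], [4,5]
  2-simplices (6): [1,2,4], [1,2,5], [1,3,4], [1,3,5], [2,4,5], [3,4,5]

giving chain groups C_0 ≅ Z^5, C_1 ≅ Z^9, C_2 ≅ Z^6.

∂_1: C_1 → C_0 sends each edge [p,q] (with p < q) to q − p. For instance
  ∂[2,4] = [4] − [2].
The 5×9 boundary matrix has rank 4 and Smith normal form diag(1,1,1,1).

∂_2: C_2 → C_1 sends each 2-simplex [p,q,r] to [q,r] − [p,r] + [p,q]. For instance
  ∂[1,2,5] = [2,5] − [1,5] + [1,2],
  ∂[1,2,4] = [2,4] − [1,4] + [1,2].
As a 9×6 matrix over Z this has rank 5, with invariant factors (1,1,1,1,1).

Reading off H_k = ker ∂_k / im ∂_{k+1}:

  H_0: rank C_0 − rank ∂_1 = 5 − 4 = 1, and the invariant factors of ∂_1 are all 1, so H_0 ≅ Z.
  H_1: rank ker ∂_1 − rank ∂_2 = (9 − 4) − 5 = 0, and the invariant factors of ∂_2 are all 1, so H_1 ≅ 0.
  H_2: rank ker ∂_2 − rank ∂_3 = (6 − 5) − 0 = 1, and there is no ∂_3, so H_2 ≅ Z.

H_0 = Z,  H_1 = 0,  H_2 = Z.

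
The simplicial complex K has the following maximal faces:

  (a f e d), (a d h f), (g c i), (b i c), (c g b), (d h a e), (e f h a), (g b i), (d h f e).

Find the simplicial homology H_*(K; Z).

H_0 = Z^2,  H_1 = 0,  H_2 = Z,  H_3 = Z.

Order the vertices as a < b < c < d < e < f < g < h < i. Listing each simplex with vertices in this order, K has dimension 3 with simplices:

  0-simplices (9): a, b, c, d, e, f, g, h, i
  1-simplices (16): ad, ae, af, ah, bc, bg, bi, cg, ci, de, df, dh, ef, eh, fh, gi
  2-simplices (14): ade, adf, adh, aef, aeh, afh, bcg, bci, bgi, cgi, def, deh, dfh, efh
  3-simplices (5): adef, adeh, adfh, aefh, defh

so the chain groups are C_0 ≅ Z^9, C_1 ≅ Z^16, C_2 ≅ Z^14, C_3 ≅ Z^5.

Boundary ∂_1: C_1 → C_0 maps an edge to its endpoints' difference, ∂[p,q] = q − p. For instance
  ∂af = f − a.
The resulting 9×16 matrix has rank 7, and its Smith normal form has invariant factors (1,1,1,1,1,1,1).

∂_2: C_2 → C_1 acts by ∂[p,q,r] = [q,r] − [p,r] + [p,q]. For instance
  ∂adf = df − af + ad,
  ∂bcg = cg − bg + bc.
As a 16×14 matrix over Z this has rank 9, with invariant factors (1,1,1,1,1,1,1,1,1).

The boundary map ∂_3: C_3 → C_2 sends each 3-simplex σ to the alternating sum Σ_i (−1)^i (σ with its i-th vertex removed). For instance
  ∂adfh = dfh − afh + adh − adf,
  ∂adeh = deh − aeh + adh − ade.
The 14×5 boundary matrix has rank 4 and Smith normal form diag(1,1,1,1).

Now H_k = ker ∂_k / im ∂_{k+1}, so:

  H_0: rank C_0 − rank ∂_1 = 9 − 7 = 2, and the invariant factors of ∂_1 are all 1, so H_0 ≅ Z^2.
  H_1: rank ker ∂_1 − rank ∂_2 = (16 − 7) − 9 = 0, and the invariant factors of ∂_2 are all 1, so H_1 ≅ 0.
  H_2: rank ker ∂_2 − rank ∂_3 = (14 − 9) − 4 = 1, and the invariant factors of ∂_3 are all 1, so H_2 ≅ Z.
  H_3: rank ker ∂_3 − rank ∂_4 = (5 − 4) − 0 = 1, and there is no ∂_4, so H_3 ≅ Z.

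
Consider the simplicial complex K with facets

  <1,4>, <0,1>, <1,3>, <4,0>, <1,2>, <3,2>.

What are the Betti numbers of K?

Take the total order 0 < 1 < 2 < 3 < 4 on the vertex set. Then K (dimension 1) consists of the simplices:

  0-simplices (5): [0], [1], [2], [3], [4]
  1-simplices (6): [0,1], [0,4], [1,2], [1,3], [1,4], [2,3]

giving chain groups C_0 ≅ Z^5, C_1 ≅ Z^6.

∂_1: C_1 → C_0 maps an edge to its endpoints' difference, ∂[p,q] = q − p.
The resulting 5×6 matrix has rank 4, and its Smith normal form has invariant factors (1,1,1,1).

Now H_k = ker ∂_k / im ∂_{k+1}, so:

  H_0: rank C_0 − rank ∂_1 = 5 − 4 = 1, and the invariant factors of ∂_1 are all 1, so H_0 = Z.
  H_1: rank ker ∂_1 − rank ∂_2 = (6 − 4) − 0 = 2, and there is no ∂_2, so H_1 = Z^2.

Hence the Betti numbers are b_0 = 1, b_1 = 2.

b_0 = 1, b_1 = 2.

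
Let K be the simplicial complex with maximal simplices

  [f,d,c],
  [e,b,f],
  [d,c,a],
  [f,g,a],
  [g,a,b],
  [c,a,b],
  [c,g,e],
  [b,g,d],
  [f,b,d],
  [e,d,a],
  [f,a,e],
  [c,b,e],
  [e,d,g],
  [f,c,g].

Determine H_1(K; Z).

We work with the vertex ordering a < b < c < d < e < f < g. The simplices of K, each written with vertices in increasing order, are:

  0-simplices (7): a, b, c, d, e, f, g
  1-simplices (21): ab, ac, ad, ae, af, ag, bc, bd, be, bf, bg, cd, ce, cf, cg, de, df, dg, ef, eg, fg
  2-simplices (14): abc, abg, acd, ade, aef, afg, bce, bdf, bdg, bef, cdf, ceg, cfg, deg

so the chain groups are C_0 ≅ Z^7, C_1 ≅ Z^21, C_2 ≅ Z^14.

The boundary map ∂_1: C_1 → C_0 is given by ∂[p,q] = [q] − [p].
The 7×21 boundary matrix has rank 6 and Smith normal form diag(1,1,1,1,1,1).

Boundary ∂_2: C_2 → C_1 maps a triangle to the signed sum of its edges. For instance
  ∂bdg = dg − bg + bd,
  ∂afg = fg − ag + af.
The 21×14 boundary matrix has rank 13 and Smith normal form diag(1,1,1,1,1,1,1,1,1,1,1,1,1).

Reading off H_k = ker ∂_k / im ∂_{k+1}:

  H_1: rank ker ∂_1 − rank ∂_2 = (21 − 6) − 13 = 2, and the invariant factors of ∂_2 are all 1, so H_1 ≅ Z^2.

(K is a triangulation of the torus T^2.)

H_1 = Z^2.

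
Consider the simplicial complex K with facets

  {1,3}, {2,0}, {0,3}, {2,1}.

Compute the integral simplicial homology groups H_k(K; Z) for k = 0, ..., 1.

K has 4 vertices, 4 edges.
rank ∂_0 = 0, rank ∂_1 = 3 ⇒ b_0 = 4 − 0 − 3 = 1; all invariant factors of ∂_1 are 1 so no torsion. So H_0 = Z.
rank ∂_1 = 3, rank ∂_2 = 0 ⇒ b_1 = 4 − 3 − 0 = 1. So H_1 = Z.

H_0 = Z,  H_1 = Z.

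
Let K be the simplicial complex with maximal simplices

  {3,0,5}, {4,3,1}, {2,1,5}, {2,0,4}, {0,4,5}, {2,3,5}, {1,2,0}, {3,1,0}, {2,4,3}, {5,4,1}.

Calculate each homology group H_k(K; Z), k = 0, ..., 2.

H_0 = Z,  H_1 = Z/2,  H_2 = 0.

K has 6 vertices, 15 edges, 10 triangles.
rank ∂_0 = 0, rank ∂_1 = 5 ⇒ b_0 = 6 − 0 − 5 = 1; all invariant factors of ∂_1 are 1 so no torsion. So H_0 = Z.
rank ∂_1 = 5, rank ∂_2 = 10 ⇒ b_1 = 15 − 5 − 10 = 0; ∂_2 has invariant factor(s) [2] giving torsion. So H_1 = Z/2.
rank ∂_2 = 10, rank ∂_3 = 0 ⇒ b_2 = 10 − 10 − 0 = 0. So H_2 = 0.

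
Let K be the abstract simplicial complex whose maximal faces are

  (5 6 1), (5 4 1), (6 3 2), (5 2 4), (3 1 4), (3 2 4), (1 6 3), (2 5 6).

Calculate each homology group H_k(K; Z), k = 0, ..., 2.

Order the vertices as 1 < 2 < 3 < 4 < 5 < 6. Listing each simplex with vertices in this order, K has dimension 2 with simplices:

  0-simplices (6): [1], [2], [3], [4], [5], [6]
  1-simplices (12): [1,3], [1,4], [1,5], [1,6], [2,3], [2,4], [2,5], [2,6], [3,4], [3,6], [4,5], [5,6]
  2-simplices (8): [1,3,4], [1,3,6], [1,4,5], [1,5,6], [2,3,4], [2,3,6], [2,4,5], [2,5,6]

giving chain groups C_0 ≅ Z^6, C_1 ≅ Z^12, C_2 ≅ Z^8.

The boundary map ∂_1: C_1 → C_0 maps an edge to its endpoints' difference, ∂[p,q] = q − p. For instance
  ∂[2,5] = [5] − [2].
The 6×12 boundary matrix has rank 5 and Smith normal form diag(1,1,1,1,1).

The boundary map ∂_2: C_2 → C_1 maps a triangle to the signed sum of its edges. For instance
  ∂[1,5,6] = [5,6] − [1,6] + [1,5],
  ∂[2,3,4] = [3,4] − [2,4] + [2,3].
The resulting 12×8 matrix has rank 7, and its Smith normal form has invariant factors (1,1,1,1,1,1,1).

Computing H_k = (kernel of ∂_k) / (image of ∂_{k+1}):

  H_0: rank C_0 − rank ∂_1 = 6 − 5 = 1, and the invariant factors of ∂_1 are all 1, so H_0 ≅ Z.
  H_1: rank ker ∂_1 − rank ∂_2 = (12 − 5) − 7 = 0, and the invariant factors of ∂_2 are all 1, so H_1 ≅ 0.
  H_2: rank ker ∂_2 − rank ∂_3 = (8 − 7) − 0 = 1, and there is no ∂_3, so H_2 ≅ Z.

H_0 ≅ Z,  H_1 = 0,  H_2 ≅ Z.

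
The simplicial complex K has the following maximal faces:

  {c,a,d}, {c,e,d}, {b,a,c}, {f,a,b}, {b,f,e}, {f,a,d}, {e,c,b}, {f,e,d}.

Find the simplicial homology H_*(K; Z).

K has 6 vertices, 12 edges, 8 triangles.
rank ∂_0 = 0, rank ∂_1 = 5 ⇒ b_0 = 6 − 0 − 5 = 1; all invariant factors of ∂_1 are 1 so no torsion. So H_0 ≅ Z.
rank ∂_1 = 5, rank ∂_2 = 7 ⇒ b_1 = 12 − 5 − 7 = 0; all invariant factors of ∂_2 are 1 so no torsion. So H_1 ≅ 0.
rank ∂_2 = 7, rank ∂_3 = 0 ⇒ b_2 = 8 − 7 − 0 = 1. So H_2 ≅ Z.

H_0 ≅ Z,  H_1 = 0,  H_2 ≅ Z.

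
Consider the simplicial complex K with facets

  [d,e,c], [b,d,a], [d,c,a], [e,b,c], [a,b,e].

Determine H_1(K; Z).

K has 5 vertices, 10 edges, 5 triangles.
rank ∂_1 = 4, rank ∂_2 = 5 ⇒ b_1 = 10 − 4 − 5 = 1; all invariant factors of ∂_2 are 1 so no torsion. So H_1 = Z.

H_1 ≅ Z.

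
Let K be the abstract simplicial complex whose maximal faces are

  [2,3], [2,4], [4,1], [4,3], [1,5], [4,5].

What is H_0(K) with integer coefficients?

Take the total order 1 < 2 < 3 < 4 < 5 on the vertex set. Then K (dimension 1) consists of the simplices:

  0-simplices (5): [1], [2], [3], [4], [5]
  1-simplices (6): [1,4], [1,5], [2,3], [2,4], [3,4], [4,5]

giving chain groups C_0 ≅ Z^5, C_1 ≅ Z^6.

∂_1: C_1 → C_0 is given by ∂[p,q] = [q] − [p].
As a 5×6 matrix over Z this has rank 4, with invariant factors (1,1,1,1).

From H_k ≅ ker(∂_k) / im(∂_{k+1}) we obtain:

  H_0: rank C_0 − rank ∂_1 = 5 − 4 = 1, and the invariant factors of ∂_1 are all 1, so H_0 = Z.

H_0 ≅ Z.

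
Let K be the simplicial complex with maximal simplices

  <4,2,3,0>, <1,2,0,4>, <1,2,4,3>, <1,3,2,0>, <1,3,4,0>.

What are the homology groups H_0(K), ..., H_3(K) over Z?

Fix the vertex order 0 < 1 < 2 < 3 < 4 and write every simplex with vertices in increasing order. Then dim K = 3 and the simplices of K are:

  0-simplices (5): [0], [1], [2], [3], [4]
  1-simplices (10): [0,1], [0,2], [0,3], [0,4], [1,2], [1,3], [1,4], [2,3], [2,4], [3,4]
  2-simplices (10): [0,1,2], [0,1,3], [0,1,4], [0,2,3], [0,2,4], [0,3,4], [1,2,3], [1,2,4], [1,3,4], [2,3,4]
  3-simplices (5): [0,1,2,3], [0,1,2,4], [0,1,3,4], [0,2,3,4], [1,2,3,4]

Hence C_0 ≅ Z^5, C_1 ≅ Z^10, C_2 ≅ Z^10, C_3 ≅ Z^5.

Boundary ∂_1: C_1 → C_0 sends each edge [p,q] (with p < q) to q − p. For instance
  ∂[2,3] = [3] − [2].
The resulting 5×10 matrix has rank 4, and its Smith normal form has invariant factors (1,1,1,1).

The boundary map ∂_2: C_2 → C_1 acts by ∂[p,q,r] = [q,r] − [p,r] + [p,q]. For instance
  ∂[0,1,4] = [1,4] − [0,4] + [0,1],
  ∂[0,2,4] = [2,4] − [0,4] + [0,2].
As a 10×10 matrix over Z this has rank 6, with invariant factors (1,1,1,1,1,1).

The boundary map ∂_3: C_3 → C_2 sends each 3-simplex σ to the alternating sum Σ_i (−1)^i (σ with its i-th vertex removed). For instance
  ∂[0,1,2,3] = [1,2,3] − [0,2,3] + [0,1,3] − [0,1,2],
  ∂[1,2,3,4] = [2,3,4] − [1,3,4] + [1,2,4] − [1,2,3].
The 10×5 boundary matrix has rank 4 and Smith normal form diag(1,1,1,1).

From H_k ≅ ker(∂_k) / im(∂_{k+1}) we obtain:

  H_0: rank C_0 − rank ∂_1 = 5 − 4 = 1, and the invariant factors of ∂_1 are all 1, so H_0 = Z.
  H_1: rank ker ∂_1 − rank ∂_2 = (10 − 4) − 6 = 0, and the invariant factors of ∂_2 are all 1, so H_1 = 0.
  H_2: rank ker ∂_2 − rank ∂_3 = (10 − 6) − 4 = 0, and the invariant factors of ∂_3 are all 1, so H_2 = 0.
  H_3: rank ker ∂_3 − rank ∂_4 = (5 − 4) − 0 = 1, and there is no ∂_4, so H_3 = Z.

(K is a triangulation of the 3-sphere S^3.)

H_0 ≅ Z,  H_1 = 0,  H_2 = 0,  H_3 ≅ Z.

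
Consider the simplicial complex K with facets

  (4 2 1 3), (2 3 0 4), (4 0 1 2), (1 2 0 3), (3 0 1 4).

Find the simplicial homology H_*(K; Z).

Take the total order 0 < 1 < 2 < 3 < 4 on the vertex set. Then K (dimension 3) consists of the simplices:

  0-simplices (5): [0], [1], [2], [3], [4]
  1-simplices (10): [0,1], [0,2], [0,3], [0,4], [1,2], [1,3], [1,4], [2,3], [2,4], [3,4]
  2-simplices (10): [0,1,2], [0,1,3], [0,1,4], [0,2,3], [0,2,4], [0,3,4], [1,2,3], [1,2,4], [1,3,4], [2,3,4]
  3-simplices (5): [0,1,2,3], [0,1,2,4], [0,1,3,4], [0,2,3,4], [1,2,3,4]

Hence C_0 ≅ Z^5, C_1 ≅ Z^10, C_2 ≅ Z^10, C_3 ≅ Z^5.

The boundary map ∂_1: C_1 → C_0 sends each edge [p,q] (with p < q) to q − p.
As a 5×10 matrix over Z this has rank 4, with invariant factors (1,1,1,1).

The boundary map ∂_2: C_2 → C_1 maps a triangle to the signed sum of its edges. For instance
  ∂[0,1,3] = [1,3] − [0,3] + [0,1],
  ∂[1,2,4] = [2,4] − [1,4] + [1,2].
The 10×10 boundary matrix has rank 6 and Smith normal form diag(1,1,1,1,1,1).

∂_3: C_3 → C_2 sends each 3-simplex σ to the alternating sum Σ_i (−1)^i (σ with its i-th vertex removed). For instance
  ∂[0,1,2,3] = [1,2,3] − [0,2,3] + [0,1,3] − [0,1,2],
  ∂[0,1,3,4] = [1,3,4] − [0,3,4] + [0,1,4] − [0,1,3].
As a 10×5 matrix over Z this has rank 4, with invariant factors (1,1,1,1).

From H_k ≅ ker(∂_k) / im(∂_{k+1}) we obtain:

  H_0: rank C_0 − rank ∂_1 = 5 − 4 = 1, and the invariant factors of ∂_1 are all 1, so H_0 ≅ Z.
  H_1: rank ker ∂_1 − rank ∂_2 = (10 − 4) − 6 = 0, and the invariant factors of ∂_2 are all 1, so H_1 ≅ 0.
  H_2: rank ker ∂_2 − rank ∂_3 = (10 − 6) − 4 = 0, and the invariant factors of ∂_3 are all 1, so H_2 ≅ 0.
  H_3: rank ker ∂_3 − rank ∂_4 = (5 − 4) − 0 = 1, and there is no ∂_4, so H_3 ≅ Z.

H_0 = Z,  H_1 = 0,  H_2 = 0,  H_3 = Z.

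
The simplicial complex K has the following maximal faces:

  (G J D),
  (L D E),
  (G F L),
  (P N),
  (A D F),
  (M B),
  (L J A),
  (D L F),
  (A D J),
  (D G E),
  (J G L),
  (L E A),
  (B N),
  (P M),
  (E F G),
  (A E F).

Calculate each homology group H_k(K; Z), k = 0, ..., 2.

H_0 = Z^2,  H_1 = Z × Z/2,  H_2 = 0.

Order the vertices as A < B < D < E < F < G < J < L < M < N < P. Listing each simplex with vertices in this order, K has dimension 2 with simplices:

  0-simplices (11): A, B, D, E, F, G, J, L, M, N, P
  1-simplices (22): AD, AE, AF, AJ, AL, BM, BN, DE, DF, DG, DJ, DL, EF, EG, EL, FG, FL, GJ, GL, JL, MP, NP
  2-simplices (12): ADF, ADJ, AEF, AEL, AJL, DEG, DEL, DFL, DGJ, EFG, FGL, GJL

so the chain groups are C_0 ≅ Z^11, C_1 ≅ Z^22, C_2 ≅ Z^12.

The boundary map ∂_1: C_1 → C_0 is given by ∂[p,q] = [q] − [p]. For instance
  ∂AL = L − A.
This gives a 11×22 integer matrix of rank 9; reducing to Smith normal form yields diagonal entries (1,1,1,1,1,1,1,1,1).

Boundary ∂_2: C_2 → C_1 sends each 2-simplex [p,q,r] to [q,r] − [p,r] + [p,q]. For instance
  ∂ADJ = DJ − AJ + AD,
  ∂AEF = EF − AF + AE.
This gives a 22×12 integer matrix of rank 12; reducing to Smith normal form yields diagonal entries (1,1,1,1,1,1,1,1,1,1,1,2).

Now H_k = ker ∂_k / im ∂_{k+1}, so:

  H_0: rank C_0 − rank ∂_1 = 11 − 9 = 2, and the invariant factors of ∂_1 are all 1, so H_0 = Z^2.
  H_1: rank ker ∂_1 − rank ∂_2 = (22 − 9) − 12 = 1, and ∂_2 has invariant factor 2 > 1, so H_1 = Z × Z/2.
  H_2: rank ker ∂_2 − rank ∂_3 = (12 − 12) − 0 = 0, and there is no ∂_3, so H_2 = 0.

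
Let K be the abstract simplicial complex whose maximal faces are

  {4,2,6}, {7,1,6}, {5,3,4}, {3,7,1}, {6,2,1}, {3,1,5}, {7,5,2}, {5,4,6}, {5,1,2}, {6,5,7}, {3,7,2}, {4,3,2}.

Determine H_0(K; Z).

H_0 = Z.

Order the vertices as 1 < 2 < 3 < 4 < 5 < 6 < 7. Listing each simplex with vertices in this order, K has dimension 2 with simplices:

  0-simplices (7): [1], [2], [3], [4], [5], [6], [7]
  1-simplices (18): [1,2], [1,3], [1,5], [1,6], [1,7], [2,3], [2,4], [2,5], [2,6], [2,7], [3,4], [3,5], [3,7], [4,5], [4,6], [5,6], [5,7], [6,7]
  2-simplices (12): [1,2,5], [1,2,6], [1,3,5], [1,3,7], [1,6,7], [2,3,4], [2,3,7], [2,4,6], [2,5,7], [3,4,5], [4,5,6], [5,6,7]

giving chain groups C_0 ≅ Z^7, C_1 ≅ Z^18, C_2 ≅ Z^12.

Boundary ∂_1: C_1 → C_0 maps an edge to its endpoints' difference, ∂[p,q] = q − p.
This gives a 7×18 integer matrix of rank 6; reducing to Smith normal form yields diagonal entries (1,1,1,1,1,1).

∂_2: C_2 → C_1 maps a triangle to the signed sum of its edges. For instance
  ∂[5,6,7] = [6,7] − [5,7] + [5,6],
  ∂[2,3,7] = [3,7] − [2,7] + [2,3].
The 18×12 boundary matrix has rank 12 and Smith normal form diag(1,1,1,1,1,1,1,1,1,1,1,2).

Reading off H_k = ker ∂_k / im ∂_{k+1}:

  H_0: rank C_0 − rank ∂_1 = 7 − 6 = 1, and the invariant factors of ∂_1 are all 1, so H_0 ≅ Z.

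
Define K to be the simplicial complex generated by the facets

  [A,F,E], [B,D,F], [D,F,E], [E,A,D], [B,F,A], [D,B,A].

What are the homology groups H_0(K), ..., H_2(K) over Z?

H_0 ≅ Z,  H_1 = 0,  H_2 ≅ Z.

K has 5 vertices, 9 edges, 6 triangles.
rank ∂_0 = 0, rank ∂_1 = 4 ⇒ b_0 = 5 − 0 − 4 = 1; all invariant factors of ∂_1 are 1 so no torsion. So H_0 ≅ Z.
rank ∂_1 = 4, rank ∂_2 = 5 ⇒ b_1 = 9 − 4 − 5 = 0; all invariant factors of ∂_2 are 1 so no torsion. So H_1 ≅ 0.
rank ∂_2 = 5, rank ∂_3 = 0 ⇒ b_2 = 6 − 5 − 0 = 1. So H_2 ≅ Z.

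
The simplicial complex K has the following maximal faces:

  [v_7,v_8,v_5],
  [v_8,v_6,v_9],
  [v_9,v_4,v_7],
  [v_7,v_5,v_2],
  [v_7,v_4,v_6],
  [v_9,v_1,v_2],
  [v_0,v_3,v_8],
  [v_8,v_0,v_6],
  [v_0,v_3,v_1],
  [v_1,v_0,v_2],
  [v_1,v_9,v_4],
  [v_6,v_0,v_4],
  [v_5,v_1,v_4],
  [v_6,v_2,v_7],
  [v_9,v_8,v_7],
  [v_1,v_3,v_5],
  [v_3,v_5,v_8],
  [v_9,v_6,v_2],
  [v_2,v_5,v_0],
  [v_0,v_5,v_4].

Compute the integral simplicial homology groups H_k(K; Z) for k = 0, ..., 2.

H_0 = Z,  H_1 = Z ⊕ Z/2Z,  H_2 = 0.

Take the total order v_0 < v_1 < v_2 < v_3 < v_4 < v_5 < v_6 < v_7 < v_8 < v_9 on the vertex set. Then K (dimension 2) consists of the simplices:

  0-simplices (10): [v_0], [v_1], [v_2], [v_3], [v_4], [v_5], [v_6], [v_7], [v_8], [v_9]
  1-simplices (30): (30 of them)
  2-simplices (20): (20 of them)

Hence C_0 ≅ Z^10, C_1 ≅ Z^30, C_2 ≅ Z^20.

∂_1: C_1 → C_0 sends each edge [p,q] (with p < q) to q − p. For instance
  ∂[v_5,v_8] = [v_8] − [v_5].
The resulting 10×30 matrix has rank 9, and its Smith normal form has invariant factors (1,1,1,1,1,1,1,1,1).

Boundary ∂_2: C_2 → C_1 sends each 2-simplex [p,q,r] to [q,r] − [p,r] + [p,q]. For instance
  ∂[v_2,v_5,v_7] = [v_5,v_7] − [v_2,v_7] + [v_2,v_5],
  ∂[v_1,v_4,v_5] = [v_4,v_5] − [v_1,v_5] + [v_1,v_4].
This gives a 30×20 integer matrix of rank 20; reducing to Smith normal form yields diagonal entries (1,1,1,1,1,1,1,1,1,1,1,1,1,1,1,1,1,1,1,2).

Computing H_k = (kernel of ∂_k) / (image of ∂_{k+1}):

  H_0: rank C_0 − rank ∂_1 = 10 − 9 = 1, and the invariant factors of ∂_1 are all 1, so H_0 = Z.
  H_1: rank ker ∂_1 − rank ∂_2 = (30 − 9) − 20 = 1, and ∂_2 has invariant factor 2 > 1, so H_1 = Z ⊕ Z/2Z.
  H_2: rank ker ∂_2 − rank ∂_3 = (20 − 20) − 0 = 0, and there is no ∂_3, so H_2 = 0.

As a check, the Euler characteristic is 10 − 30 + 20 = 0, which agrees with 1 − 1 + 0 = 0.
(K is a triangulation of the Klein bottle.)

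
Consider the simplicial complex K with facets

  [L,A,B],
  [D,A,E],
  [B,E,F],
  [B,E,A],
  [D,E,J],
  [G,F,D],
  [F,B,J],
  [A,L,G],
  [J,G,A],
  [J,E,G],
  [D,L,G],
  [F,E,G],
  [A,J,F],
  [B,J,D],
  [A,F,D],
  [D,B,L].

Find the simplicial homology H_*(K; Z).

Take the total order A < B < D < E < F < G < J < L on the vertex set. Then K (dimension 2) consists of the simplices:

  0-simplices (8): A, B, D, E, F, G, J, L
  1-simplices (24): AB, AD, AE, AF, AG, AJ, AL, BD, BE, BF, BJ, BL, DE, DF, DG, DJ, DL, EF, EG, EJ, FG, FJ, GJ, GL
  2-simplices (16): ABE, ABL, ADE, ADF, AFJ, AGJ, AGL, BDJ, BDL, BEF, BFJ, DEJ, DFG, DGL, EFG, EGJ

so the chain groups are C_0 ≅ Z^8, C_1 ≅ Z^24, C_2 ≅ Z^16.

∂_1: C_1 → C_0 maps an edge to its endpoints' difference, ∂[p,q] = q − p.
This gives a 8×24 integer matrix of rank 7; reducing to Smith normal form yields diagonal entries (1,1,1,1,1,1,1).

Boundary ∂_2: C_2 → C_1 maps a triangle to the signed sum of its edges. For instance
  ∂AGJ = GJ − AJ + AG,
  ∂BDJ = DJ − BJ + BD.
This gives a 24×16 integer matrix of rank 15; reducing to Smith normal form yields diagonal entries (1,1,1,1,1,1,1,1,1,1,1,1,1,1,1).

Reading off H_k = ker ∂_k / im ∂_{k+1}:

  H_0: rank C_0 − rank ∂_1 = 8 − 7 = 1, and the invariant factors of ∂_1 are all 1, so H_0 ≅ Z.
  H_1: rank ker ∂_1 − rank ∂_2 = (24 − 7) − 15 = 2, and the invariant factors of ∂_2 are all 1, so H_1 ≅ Z^2.
  H_2: rank ker ∂_2 − rank ∂_3 = (16 − 15) − 0 = 1, and there is no ∂_3, so H_2 ≅ Z.

As a check, the Euler characteristic is 8 − 24 + 16 = 0, which agrees with 1 − 2 + 1 = 0.

H_0 ≅ Z,  H_1 ≅ Z^2,  H_2 ≅ Z.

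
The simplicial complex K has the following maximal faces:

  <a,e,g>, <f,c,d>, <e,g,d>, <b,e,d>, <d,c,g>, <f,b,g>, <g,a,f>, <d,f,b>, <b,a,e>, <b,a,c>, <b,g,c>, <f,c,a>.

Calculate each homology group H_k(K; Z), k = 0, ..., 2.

K has 7 vertices, 18 edges, 12 triangles.
rank ∂_0 = 0, rank ∂_1 = 6 ⇒ b_0 = 7 − 0 − 6 = 1; all invariant factors of ∂_1 are 1 so no torsion. So H_0 = Z.
rank ∂_1 = 6, rank ∂_2 = 12 ⇒ b_1 = 18 − 6 − 12 = 0; ∂_2 has invariant factor(s) [2] giving torsion. So H_1 = Z/2Z.
rank ∂_2 = 12, rank ∂_3 = 0 ⇒ b_2 = 12 − 12 − 0 = 0. So H_2 = 0.

H_0 = Z,  H_1 = Z/2Z,  H_2 = 0.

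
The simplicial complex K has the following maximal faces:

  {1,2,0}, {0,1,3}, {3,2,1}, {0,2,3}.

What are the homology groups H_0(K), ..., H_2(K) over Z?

Take the total order 0 < 1 < 2 < 3 on the vertex set. Then K (dimension 2) consists of the simplices:

  0-simplices (4): [0], [1], [2], [3]
  1-simplices (6): [0,1], [0,2], [0,3], [1,2], [1,3], [2,3]
  2-simplices (4): [0,1,2], [0,1,3], [0,2,3], [1,2,3]

Hence C_0 ≅ Z^4, C_1 ≅ Z^6, C_2 ≅ Z^4.

∂_1: C_1 → C_0 is given by ∂[p,q] = [q] − [p]. For instance
  ∂[1,2] = [2] − [1].
The resulting 4×6 matrix has rank 3, and its Smith normal form has invariant factors (1,1,1).

Boundary ∂_2: C_2 → C_1 maps a triangle to the signed sum of its edges. For instance
  ∂[0,1,2] = [1,2] − [0,2] + [0,1],
  ∂[0,1,3] = [1,3] − [0,3] + [0,1].
The resulting 6×4 matrix has rank 3, and its Smith normal form has invariant factors (1,1,1).

Now H_k = ker ∂_k / im ∂_{k+1}, so:

  H_0: rank C_0 − rank ∂_1 = 4 − 3 = 1, and the invariant factors of ∂_1 are all 1, so H_0 ≅ Z.
  H_1: rank ker ∂_1 − rank ∂_2 = (6 − 3) − 3 = 0, and the invariant factors of ∂_2 are all 1, so H_1 ≅ 0.
  H_2: rank ker ∂_2 − rank ∂_3 = (4 − 3) − 0 = 1, and there is no ∂_3, so H_2 ≅ Z.

H_0 = Z,  H_1 = 0,  H_2 = Z.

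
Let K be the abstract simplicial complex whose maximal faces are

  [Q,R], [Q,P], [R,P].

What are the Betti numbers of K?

Order the vertices as P < Q < R. Listing each simplex with vertices in this order, K has dimension 1 with simplices:

  0-simplices (3): P, Q, R
  1-simplices (3): PQ, PR, QR

so the chain groups are C_0 ≅ Z^3, C_1 ≅ Z^3.

∂_1: C_1 → C_0 is given by ∂[p,q] = [q] − [p]. For instance
  ∂PQ = Q − P.
As a 3×3 matrix over Z this has rank 2, with invariant factors (1,1).

From H_k ≅ ker(∂_k) / im(∂_{k+1}) we obtain:

  H_0: rank C_0 − rank ∂_1 = 3 − 2 = 1, and the invariant factors of ∂_1 are all 1, so H_0 ≅ Z.
  H_1: rank ker ∂_1 − rank ∂_2 = (3 − 2) − 0 = 1, and there is no ∂_2, so H_1 ≅ Z.

Hence the Betti numbers are b_0 = 1, b_1 = 1.

b_0 = 1, b_1 = 1.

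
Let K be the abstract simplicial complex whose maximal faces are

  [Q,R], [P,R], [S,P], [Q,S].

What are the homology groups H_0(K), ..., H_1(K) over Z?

H_0 = Z,  H_1 = Z.

Take the total order P < Q < R < S on the vertex set. Then K (dimension 1) consists of the simplices:

  0-simplices (4): P, Q, R, S
  1-simplices (4): PR, PS, QR, QS

Hence C_0 ≅ Z^4, C_1 ≅ Z^4.

∂_1: C_1 → C_0 maps an edge to its endpoints' difference, ∂[p,q] = q − p. For instance
  ∂PS = S − P.
The 4×4 boundary matrix has rank 3 and Smith normal form diag(1,1,1).

Computing H_k = (kernel of ∂_k) / (image of ∂_{k+1}):

  H_0: rank C_0 − rank ∂_1 = 4 − 3 = 1, and the invariant factors of ∂_1 are all 1, so H_0 ≅ Z.
  H_1: rank ker ∂_1 − rank ∂_2 = (4 − 3) − 0 = 1, and there is no ∂_2, so H_1 ≅ Z.

(K is a triangulation of the circle S^1.)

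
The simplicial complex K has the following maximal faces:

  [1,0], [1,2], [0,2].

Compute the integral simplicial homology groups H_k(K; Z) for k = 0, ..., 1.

K has 3 vertices, 3 edges.
rank ∂_0 = 0, rank ∂_1 = 2 ⇒ b_0 = 3 − 0 − 2 = 1; all invariant factors of ∂_1 are 1 so no torsion. So H_0 = Z.
rank ∂_1 = 2, rank ∂_2 = 0 ⇒ b_1 = 3 − 2 − 0 = 1. So H_1 = Z.

H_0 = Z,  H_1 = Z.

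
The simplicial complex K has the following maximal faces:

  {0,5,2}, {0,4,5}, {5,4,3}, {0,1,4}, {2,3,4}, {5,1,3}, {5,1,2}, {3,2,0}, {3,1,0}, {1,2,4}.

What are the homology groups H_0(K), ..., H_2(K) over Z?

H_0 ≅ Z,  H_1 ≅ Z/2Z,  H_2 = 0.

Take the total order 0 < 1 < 2 < 3 < 4 < 5 on the vertex set. Then K (dimension 2) consists of the simplices:

  0-simplices (6): [0], [1], [2], [3], [4], [5]
  1-simplices (15): [0,1], [0,2], [0,3], [0,4], [0,5], [1,2], [1,3], [1,4], [1,5], [2,3], [2,4], [2,5], [3,4], [3,5], [4,5]
  2-simplices (10): [0,1,3], [0,1,4], [0,2,3], [0,2,5], [0,4,5], [1,2,4], [1,2,5], [1,3,5], [2,3,4], [3,4,5]

Hence C_0 ≅ Z^6, C_1 ≅ Z^15, C_2 ≅ Z^10.

The boundary map ∂_1: C_1 → C_0 sends each edge [p,q] (with p < q) to q − p. For instance
  ∂[4,5] = [5] − [4].
The resulting 6×15 matrix has rank 5, and its Smith normal form has invariant factors (1,1,1,1,1).

The boundary map ∂_2: C_2 → C_1 sends each 2-simplex [p,q,r] to [q,r] − [p,r] + [p,q]. For instance
  ∂[0,2,3] = [2,3] − [0,3] + [0,2],
  ∂[0,2,5] = [2,5] − [0,5] + [0,2].
This gives a 15×10 integer matrix of rank 10; reducing to Smith normal form yields diagonal entries (1,1,1,1,1,1,1,1,1,2).

Computing H_k = (kernel of ∂_k) / (image of ∂_{k+1}):

  H_0: rank C_0 − rank ∂_1 = 6 − 5 = 1, and the invariant factors of ∂_1 are all 1, so H_0 ≅ Z.
  H_1: rank ker ∂_1 − rank ∂_2 = (15 − 5) − 10 = 0, and ∂_2 has invariant factor 2 > 1, so H_1 ≅ Z/2Z.
  H_2: rank ker ∂_2 − rank ∂_3 = (10 − 10) − 0 = 0, and there is no ∂_3, so H_2 ≅ 0.

As a check, the Euler characteristic is 6 − 15 + 10 = 1, which agrees with 1 − 0 + 0 = 1.
(K is a triangulation of the real projective plane RP^2.)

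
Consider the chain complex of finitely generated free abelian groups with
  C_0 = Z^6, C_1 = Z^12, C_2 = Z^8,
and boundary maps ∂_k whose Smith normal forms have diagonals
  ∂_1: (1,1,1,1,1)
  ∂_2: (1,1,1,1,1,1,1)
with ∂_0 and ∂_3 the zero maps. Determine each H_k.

H_0 ≅ Z,  H_1 = 0,  H_2 ≅ Z.

H_0: b_0 = 6 − 0 − 5 = 1; torsion from ∂_1 factors > 1: none. So H_0 ≅ Z.
H_1: b_1 = 12 − 5 − 7 = 0; torsion from ∂_2 factors > 1: none. So H_1 ≅ 0.
H_2: b_2 = 8 − 7 − 0 = 1; torsion from ∂_3 factors > 1: none. So H_2 ≅ Z.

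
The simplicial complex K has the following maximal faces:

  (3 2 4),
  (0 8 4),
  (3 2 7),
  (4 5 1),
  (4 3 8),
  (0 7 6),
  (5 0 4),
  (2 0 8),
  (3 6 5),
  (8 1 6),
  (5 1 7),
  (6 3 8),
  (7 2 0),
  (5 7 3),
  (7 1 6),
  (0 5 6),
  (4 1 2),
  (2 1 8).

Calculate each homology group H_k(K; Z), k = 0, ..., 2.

H_0 ≅ Z,  H_1 ≅ Z ⊕ Z_2,  H_2 = 0.

Fix the vertex order 0 < 1 < 2 < 3 < 4 < 5 < 6 < 7 < 8 and write every simplex with vertices in increasing order. Then dim K = 2 and the simplices of K are:

  0-simplices (9): [0], [1], [2], [3], [4], [5], [6], [7], [8]
  1-simplices (27): (27 of them)
  2-simplices (18): [0,2,7], [0,2,8], [0,4,5], [0,4,8], [0,5,6], [0,6,7], [1,2,4], [1,2,8], [1,4,5], [1,5,7], [1,6,7], [1,6,8], [2,3,4], [2,3,7], [3,4,8], [3,5,6], [3,5,7], [3,6,8]

so the chain groups are C_0 ≅ Z^9, C_1 ≅ Z^27, C_2 ≅ Z^18.

Boundary ∂_1: C_1 → C_0 sends each edge [p,q] (with p < q) to q − p.
As a 9×27 matrix over Z this has rank 8, with invariant factors (1,1,1,1,1,1,1,1).

∂_2: C_2 → C_1 acts by ∂[p,q,r] = [q,r] − [p,r] + [p,q]. For instance
  ∂[0,6,7] = [6,7] − [0,7] + [0,6],
  ∂[1,6,8] = [6,8] − [1,8] + [1,6].
This gives a 27×18 integer matrix of rank 18; reducing to Smith normal form yields diagonal entries (1,1,1,1,1,1,1,1,1,1,1,1,1,1,1,1,1,2).

Now H_k = ker ∂_k / im ∂_{k+1}, so:

  H_0: rank C_0 − rank ∂_1 = 9 − 8 = 1, and the invariant factors of ∂_1 are all 1, so H_0 ≅ Z.
  H_1: rank ker ∂_1 − rank ∂_2 = (27 − 8) − 18 = 1, and ∂_2 has invariant factor 2 > 1, so H_1 ≅ Z ⊕ Z_2.
  H_2: rank ker ∂_2 − rank ∂_3 = (18 − 18) − 0 = 0, and there is no ∂_3, so H_2 ≅ 0.

(K is a triangulation of the Klein bottle.)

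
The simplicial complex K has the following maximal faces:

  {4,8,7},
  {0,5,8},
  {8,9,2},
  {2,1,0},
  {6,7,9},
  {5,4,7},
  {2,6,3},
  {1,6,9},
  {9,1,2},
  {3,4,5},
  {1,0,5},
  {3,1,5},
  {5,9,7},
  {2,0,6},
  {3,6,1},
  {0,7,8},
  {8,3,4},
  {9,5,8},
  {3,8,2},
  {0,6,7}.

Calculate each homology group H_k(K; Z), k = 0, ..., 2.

H_0 ≅ Z,  H_1 ≅ Z × Z/2,  H_2 = 0.

We work with the vertex ordering 0 < 1 < 2 < 3 < 4 < 5 < 6 < 7 < 8 < 9. The simplices of K, each written with vertices in increasing order, are:

  0-simplices (10): [0], [1], [2], [3], [4], [5], [6], [7], [8], [9]
  1-simplices (30): (30 of them)
  2-simplices (20): (20 of them)

giving chain groups C_0 ≅ Z^10, C_1 ≅ Z^30, C_2 ≅ Z^20.

Boundary ∂_1: C_1 → C_0 is given by ∂[p,q] = [q] − [p]. For instance
  ∂[8,9] = [9] − [8].
The resulting 10×30 matrix has rank 9, and its Smith normal form has invariant factors (1,1,1,1,1,1,1,1,1).

Boundary ∂_2: C_2 → C_1 sends each 2-simplex [p,q,r] to [q,r] − [p,r] + [p,q]. For instance
  ∂[4,7,8] = [7,8] − [4,8] + [4,7],
  ∂[0,1,2] = [1,2] − [0,2] + [0,1].
As a 30×20 matrix over Z this has rank 20, with invariant factors (1,1,1,1,1,1,1,1,1,1,1,1,1,1,1,1,1,1,1,2).

Reading off H_k = ker ∂_k / im ∂_{k+1}:

  H_0: rank C_0 − rank ∂_1 = 10 − 9 = 1, and the invariant factors of ∂_1 are all 1, so H_0 = Z.
  H_1: rank ker ∂_1 − rank ∂_2 = (30 − 9) − 20 = 1, and ∂_2 has invariant factor 2 > 1, so H_1 = Z × Z/2.
  H_2: rank ker ∂_2 − rank ∂_3 = (20 − 20) − 0 = 0, and there is no ∂_3, so H_2 = 0.

As a check, the Euler characteristic is 10 − 30 + 20 = 0, which agrees with 1 − 1 + 0 = 0.
(K is a triangulation of the Klein bottle.)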